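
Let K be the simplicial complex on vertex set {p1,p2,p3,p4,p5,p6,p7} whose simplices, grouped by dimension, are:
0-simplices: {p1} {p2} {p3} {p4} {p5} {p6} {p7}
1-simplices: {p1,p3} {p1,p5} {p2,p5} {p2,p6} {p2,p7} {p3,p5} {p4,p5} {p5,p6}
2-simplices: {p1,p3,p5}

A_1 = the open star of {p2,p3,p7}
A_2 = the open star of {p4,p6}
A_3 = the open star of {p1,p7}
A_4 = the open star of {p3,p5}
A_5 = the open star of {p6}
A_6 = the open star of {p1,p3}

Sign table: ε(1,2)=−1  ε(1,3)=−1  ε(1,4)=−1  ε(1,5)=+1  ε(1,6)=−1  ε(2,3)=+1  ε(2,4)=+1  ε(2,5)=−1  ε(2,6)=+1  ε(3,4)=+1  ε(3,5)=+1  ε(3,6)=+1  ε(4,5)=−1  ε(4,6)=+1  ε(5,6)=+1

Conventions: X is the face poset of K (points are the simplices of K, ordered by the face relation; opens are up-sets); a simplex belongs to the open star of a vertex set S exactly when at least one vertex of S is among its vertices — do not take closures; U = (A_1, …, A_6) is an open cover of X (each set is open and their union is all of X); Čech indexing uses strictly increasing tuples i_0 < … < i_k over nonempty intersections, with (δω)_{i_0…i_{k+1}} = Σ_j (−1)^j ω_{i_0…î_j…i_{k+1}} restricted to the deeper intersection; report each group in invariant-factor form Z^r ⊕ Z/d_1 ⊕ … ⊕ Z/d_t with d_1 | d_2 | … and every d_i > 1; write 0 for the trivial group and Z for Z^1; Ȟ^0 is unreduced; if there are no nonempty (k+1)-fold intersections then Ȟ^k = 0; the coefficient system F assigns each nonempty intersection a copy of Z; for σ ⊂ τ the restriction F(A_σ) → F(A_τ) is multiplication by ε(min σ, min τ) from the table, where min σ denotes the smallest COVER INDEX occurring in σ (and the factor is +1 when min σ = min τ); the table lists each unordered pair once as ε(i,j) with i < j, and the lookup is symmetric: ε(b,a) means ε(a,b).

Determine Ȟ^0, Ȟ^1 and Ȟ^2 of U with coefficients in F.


nerve simplices:
  A1={{p2},{p3},{p7},{p1,p3},{p2,p5},{p2,p6},{p2,p7},{p3,p5},{p1,p3,p5}} A2={{p4},{p6},{p2,p6},{p4,p5},{p5,p6}} A3={{p1},{p7},{p1,p3},{p1,p5},{p2,p7},{p1,p3,p5}} A4={{p3},{p5},{p1,p3},{p1,p5},{p2,p5},{p3,p5},{p4,p5},{p5,p6},{p1,p3,p5}} A5={{p6},{p2,p6},{p5,p6}} A6={{p1},{p3},{p1,p3},{p1,p5},{p3,p5},{p1,p3,p5}}
  A12={{p2,p6}} A13={{p7},{p1,p3},{p2,p7},{p1,p3,p5}} A14={{p3},{p1,p3},{p2,p5},{p3,p5},{p1,p3,p5}} A15={{p2,p6}} A16={{p3},{p1,p3},{p3,p5},{p1,p3,p5}} A24={{p4,p5},{p5,p6}} A25={{p6},{p2,p6},{p5,p6}} A34={{p1,p3},{p1,p5},{p1,p3,p5}} A36={{p1},{p1,p3},{p1,p5},{p1,p3,p5}} A45={{p5,p6}} A46={{p3},{p1,p3},{p1,p5},{p3,p5},{p1,p3,p5}}
  A125={{p2,p6}} A134={{p1,p3},{p1,p3,p5}} A136={{p1,p3},{p1,p3,p5}} A146={{p3},{p1,p3},{p3,p5},{p1,p3,p5}} A245={{p5,p6}} A346={{p1,p3},{p1,p5},{p1,p3,p5}}
  A1346={{p1,p3},{p1,p3,p5}}
C dims 6,11,6,1; δ0: rk 5, SNF 1^5; δ1: rk 5, SNF 1^5; δ2: rk 1, SNF 1^1
degree 0: 6−5−0 = 1 → Ȟ^0 ≅ Z
degree 1: 11−5−5 = 1 → Ȟ^1 ≅ Z
degree 2: 6−1−5 = 0 → Ȟ^2 ≅ 0

Ȟ^0 ≅ Z, Ȟ^1 ≅ Z, Ȟ^2 ≅ 0


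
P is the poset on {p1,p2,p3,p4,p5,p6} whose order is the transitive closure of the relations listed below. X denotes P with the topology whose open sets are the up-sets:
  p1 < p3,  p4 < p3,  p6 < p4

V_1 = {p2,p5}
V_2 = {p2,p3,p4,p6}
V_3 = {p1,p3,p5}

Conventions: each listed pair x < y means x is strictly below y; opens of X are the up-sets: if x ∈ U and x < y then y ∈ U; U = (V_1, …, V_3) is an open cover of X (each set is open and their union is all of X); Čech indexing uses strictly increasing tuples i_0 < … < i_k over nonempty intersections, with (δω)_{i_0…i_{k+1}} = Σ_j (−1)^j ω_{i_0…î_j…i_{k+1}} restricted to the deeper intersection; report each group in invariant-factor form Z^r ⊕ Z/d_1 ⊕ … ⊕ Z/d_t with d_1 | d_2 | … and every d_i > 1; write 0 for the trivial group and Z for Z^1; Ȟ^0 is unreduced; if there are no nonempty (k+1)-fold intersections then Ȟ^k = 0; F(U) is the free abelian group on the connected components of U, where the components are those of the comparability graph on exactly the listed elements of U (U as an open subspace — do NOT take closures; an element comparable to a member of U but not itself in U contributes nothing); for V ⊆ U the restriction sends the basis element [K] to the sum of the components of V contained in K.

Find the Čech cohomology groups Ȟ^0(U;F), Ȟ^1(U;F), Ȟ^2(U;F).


intersection data:
  V12={p2} V13={p5} V23={p3}
components per intersection:
  V1: {p2} {p5}
  V2: {p2} {p3,p4,p6}
  V3: {p1,p3} {p5}
  V12: {p2}
  V13: {p5}
  V23: {p3}
C dims 6,3; δ0: rk 3, SNF 1^3
Ȟ^0 = (6 − 3) − 0 = 3, so Ȟ^0 ≅ Z^3
Ȟ^1 = (3 − 0) − 3 = 0, so Ȟ^1 ≅ 0
Ȟ^2 = (0 − 0) − 0 = 0, so Ȟ^2 ≅ 0

Ȟ^0(U;F) ≅ Z^3; Ȟ^1(U;F) ≅ 0; Ȟ^2(U;F) ≅ 0


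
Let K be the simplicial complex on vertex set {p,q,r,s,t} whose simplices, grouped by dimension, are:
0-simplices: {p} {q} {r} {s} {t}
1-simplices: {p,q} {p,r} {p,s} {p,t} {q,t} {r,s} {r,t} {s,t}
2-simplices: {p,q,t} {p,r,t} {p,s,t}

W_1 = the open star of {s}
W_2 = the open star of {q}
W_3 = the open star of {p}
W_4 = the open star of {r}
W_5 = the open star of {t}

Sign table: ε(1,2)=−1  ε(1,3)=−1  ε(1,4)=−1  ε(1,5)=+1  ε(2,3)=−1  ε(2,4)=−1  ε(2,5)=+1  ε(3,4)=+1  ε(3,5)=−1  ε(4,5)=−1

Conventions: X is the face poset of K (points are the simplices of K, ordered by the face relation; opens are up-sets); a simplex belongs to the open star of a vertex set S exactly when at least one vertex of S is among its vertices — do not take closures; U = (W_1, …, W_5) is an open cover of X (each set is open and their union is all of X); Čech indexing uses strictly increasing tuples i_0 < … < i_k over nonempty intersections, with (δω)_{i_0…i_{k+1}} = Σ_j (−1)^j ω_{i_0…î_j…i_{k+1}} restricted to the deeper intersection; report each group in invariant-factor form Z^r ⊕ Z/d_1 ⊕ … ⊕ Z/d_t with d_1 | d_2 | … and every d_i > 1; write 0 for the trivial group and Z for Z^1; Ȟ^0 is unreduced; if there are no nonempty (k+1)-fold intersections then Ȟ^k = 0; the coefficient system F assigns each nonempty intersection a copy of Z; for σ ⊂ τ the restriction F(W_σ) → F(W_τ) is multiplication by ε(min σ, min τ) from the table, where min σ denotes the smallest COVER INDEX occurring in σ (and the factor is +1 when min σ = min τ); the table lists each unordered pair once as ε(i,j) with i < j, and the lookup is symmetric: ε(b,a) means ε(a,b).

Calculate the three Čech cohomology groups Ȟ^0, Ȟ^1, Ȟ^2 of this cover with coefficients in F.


intersection data:
  W1={{s},{p,s},{r,s},{s,t},{p,s,t}} W2={{q},{p,q},{q,t},{p,q,t}} W3={{p},{p,q},{p,r},{p,s},{p,t},{p,q,t},{p,r,t},{p,s,t}} W4={{r},{p,r},{r,s},{r,t},{p,r,t}} W5={{t},{p,t},{q,t},{r,t},{s,t},{p,q,t},{p,r,t},{p,s,t}}
  W13={{p,s},{p,s,t}} W14={{r,s}} W15={{s,t},{p,s,t}} W23={{p,q},{p,q,t}} W25={{q,t},{p,q,t}} W34={{p,r},{p,r,t}} W35={{p,t},{p,q,t},{p,r,t},{p,s,t}} W45={{r,t},{p,r,t}}
  W135={{p,s,t}} W235={{p,q,t}} W345={{p,r,t}}
C dims 5,8,3; δ0: rk 4, SNF 1^4; δ1: rk 3, SNF 1^3
Ȟ^0 = (5 − 4) − 0 = 1, so Ȟ^0 ≅ Z
Ȟ^1 = (8 − 3) − 4 = 1, so Ȟ^1 ≅ Z
Ȟ^2 = (3 − 0) − 3 = 0, so Ȟ^2 ≅ 0

Ȟ^0 = Z; Ȟ^1 = Z; Ȟ^2 = 0


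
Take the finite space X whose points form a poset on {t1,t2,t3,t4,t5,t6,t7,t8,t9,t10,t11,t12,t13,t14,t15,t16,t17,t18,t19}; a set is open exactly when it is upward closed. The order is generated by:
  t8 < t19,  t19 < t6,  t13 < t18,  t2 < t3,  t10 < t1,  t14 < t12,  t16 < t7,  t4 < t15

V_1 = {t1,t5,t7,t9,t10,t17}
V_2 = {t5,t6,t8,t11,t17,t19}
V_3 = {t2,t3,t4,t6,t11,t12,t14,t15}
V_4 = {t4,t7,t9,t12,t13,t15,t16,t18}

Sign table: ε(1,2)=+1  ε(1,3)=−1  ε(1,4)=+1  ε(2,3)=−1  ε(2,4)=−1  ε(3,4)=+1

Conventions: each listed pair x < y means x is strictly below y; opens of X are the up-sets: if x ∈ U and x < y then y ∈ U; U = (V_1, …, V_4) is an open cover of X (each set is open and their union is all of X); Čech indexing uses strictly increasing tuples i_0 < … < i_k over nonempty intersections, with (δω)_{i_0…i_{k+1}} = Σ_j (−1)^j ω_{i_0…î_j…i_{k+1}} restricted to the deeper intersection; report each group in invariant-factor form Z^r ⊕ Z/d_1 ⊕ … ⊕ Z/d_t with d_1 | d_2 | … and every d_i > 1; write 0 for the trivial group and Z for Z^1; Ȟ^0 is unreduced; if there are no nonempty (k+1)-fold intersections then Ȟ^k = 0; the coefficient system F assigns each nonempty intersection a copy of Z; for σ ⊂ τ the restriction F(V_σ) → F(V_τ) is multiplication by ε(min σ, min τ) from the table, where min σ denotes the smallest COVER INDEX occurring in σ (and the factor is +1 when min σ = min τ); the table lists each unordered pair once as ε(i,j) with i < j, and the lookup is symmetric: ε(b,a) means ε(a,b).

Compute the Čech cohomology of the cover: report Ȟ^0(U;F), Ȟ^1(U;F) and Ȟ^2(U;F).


Ȟ^0 = 0,  Ȟ^1 = Z/2,  Ȟ^2 = 0

nonempty intersections:
  V12={t5,t17} V14={t7,t9} V23={t6,t11} V34={t4,t12,t15}
C dims 4,4; δ0: rk 4, SNF 1^3·2
Ȟ^0: (4−4)−0=0 ⇒ 0
Ȟ^1: (4−0)−4=0 plus torsion [2] ⇒ Z/2
Ȟ^2: (0−0)−0=0 ⇒ 0


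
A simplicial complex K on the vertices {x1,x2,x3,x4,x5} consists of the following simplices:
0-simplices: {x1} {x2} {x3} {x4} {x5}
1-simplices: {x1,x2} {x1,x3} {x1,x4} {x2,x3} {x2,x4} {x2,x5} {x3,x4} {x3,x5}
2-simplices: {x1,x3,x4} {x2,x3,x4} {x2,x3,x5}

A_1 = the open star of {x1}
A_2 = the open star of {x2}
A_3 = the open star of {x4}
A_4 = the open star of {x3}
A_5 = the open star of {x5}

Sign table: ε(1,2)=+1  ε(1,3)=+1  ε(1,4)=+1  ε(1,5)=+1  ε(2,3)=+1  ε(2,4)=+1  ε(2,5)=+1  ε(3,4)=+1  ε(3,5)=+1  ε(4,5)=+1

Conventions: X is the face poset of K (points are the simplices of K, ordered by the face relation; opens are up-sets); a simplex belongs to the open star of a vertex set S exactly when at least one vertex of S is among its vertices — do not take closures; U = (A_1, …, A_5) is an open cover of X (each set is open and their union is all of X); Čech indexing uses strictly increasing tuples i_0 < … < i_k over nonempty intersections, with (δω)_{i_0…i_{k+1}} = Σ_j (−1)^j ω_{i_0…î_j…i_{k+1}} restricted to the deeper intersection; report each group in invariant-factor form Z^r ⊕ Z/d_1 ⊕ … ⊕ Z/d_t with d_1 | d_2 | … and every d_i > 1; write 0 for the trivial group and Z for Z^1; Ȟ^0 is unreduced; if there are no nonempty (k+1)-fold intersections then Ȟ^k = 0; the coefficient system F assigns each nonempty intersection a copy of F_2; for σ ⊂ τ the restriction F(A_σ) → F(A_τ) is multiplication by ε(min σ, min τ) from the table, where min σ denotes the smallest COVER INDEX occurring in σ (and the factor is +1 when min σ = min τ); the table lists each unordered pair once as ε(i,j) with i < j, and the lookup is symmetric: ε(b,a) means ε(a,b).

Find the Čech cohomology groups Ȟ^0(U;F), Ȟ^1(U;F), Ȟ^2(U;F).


intersection data:
  A1={{x1},{x1,x2},{x1,x3},{x1,x4},{x1,x3,x4}} A2={{x2},{x1,x2},{x2,x3},{x2,x4},{x2,x5},{x2,x3,x4},{x2,x3,x5}} A3={{x4},{x1,x4},{x2,x4},{x3,x4},{x1,x3,x4},{x2,x3,x4}} A4={{x3},{x1,x3},{x2,x3},{x3,x4},{x3,x5},{x1,x3,x4},{x2,x3,x4},{x2,x3,x5}} A5={{x5},{x2,x5},{x3,x5},{x2,x3,x5}}
  A12={{x1,x2}} A13={{x1,x4},{x1,x3,x4}} A14={{x1,x3},{x1,x3,x4}} A23={{x2,x4},{x2,x3,x4}} A24={{x2,x3},{x2,x3,x4},{x2,x3,x5}} A25={{x2,x5},{x2,x3,x5}} A34={{x3,x4},{x1,x3,x4},{x2,x3,x4}} A45={{x3,x5},{x2,x3,x5}}
  A134={{x1,x3,x4}} A234={{x2,x3,x4}} A245={{x2,x3,x5}}
C dims 5,8,3; δ0: rk_F2 4; δ1: rk_F2 3
Ȟ^0 = (5 − 4) − 0 = 1, so Ȟ^0 ≅ Z/2
Ȟ^1 = (8 − 3) − 4 = 1, so Ȟ^1 ≅ Z/2
Ȟ^2 = (3 − 0) − 3 = 0, so Ȟ^2 ≅ 0

Ȟ^0 = Z/2, Ȟ^1 = Z/2, Ȟ^2 = 0


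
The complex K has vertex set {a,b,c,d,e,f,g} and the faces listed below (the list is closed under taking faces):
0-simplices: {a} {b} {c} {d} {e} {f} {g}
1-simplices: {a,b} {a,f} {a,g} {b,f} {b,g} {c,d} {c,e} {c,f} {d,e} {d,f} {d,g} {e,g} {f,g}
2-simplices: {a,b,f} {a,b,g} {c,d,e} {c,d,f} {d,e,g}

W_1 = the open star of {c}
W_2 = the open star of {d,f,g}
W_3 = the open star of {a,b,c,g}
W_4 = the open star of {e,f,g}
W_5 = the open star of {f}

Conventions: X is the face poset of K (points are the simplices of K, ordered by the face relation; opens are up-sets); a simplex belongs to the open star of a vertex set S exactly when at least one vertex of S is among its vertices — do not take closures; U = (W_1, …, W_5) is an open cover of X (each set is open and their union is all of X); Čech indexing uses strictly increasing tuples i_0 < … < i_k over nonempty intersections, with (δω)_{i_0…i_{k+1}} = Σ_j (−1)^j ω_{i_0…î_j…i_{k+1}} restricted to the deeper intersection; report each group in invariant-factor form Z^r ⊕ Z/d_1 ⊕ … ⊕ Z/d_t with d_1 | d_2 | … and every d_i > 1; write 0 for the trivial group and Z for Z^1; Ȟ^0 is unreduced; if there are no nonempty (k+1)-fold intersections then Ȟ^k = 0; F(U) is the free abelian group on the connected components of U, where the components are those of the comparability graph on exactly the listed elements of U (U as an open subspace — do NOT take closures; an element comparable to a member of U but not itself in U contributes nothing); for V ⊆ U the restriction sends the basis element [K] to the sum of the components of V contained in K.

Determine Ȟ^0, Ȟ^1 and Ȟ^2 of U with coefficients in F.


nerve of the cover:
  W1={{c},{c,d},{c,e},{c,f},{c,d,e},{c,d,f}} W2={{d},{f},{g},{a,f},{a,g},{b,f},{b,g},{c,d},{c,f},{d,e},{d,f},{d,g},{e,g},{f,g},{a,b,f},{a,b,g},{c,d,e},{c,d,f},{d,e,g}} W3={{a},{b},{c},{g},{a,b},{a,f},{a,g},{b,f},{b,g},{c,d},{c,e},{c,f},{d,g},{e,g},{f,g},{a,b,f},{a,b,g},{c,d,e},{c,d,f},{d,e,g}} W4={{e},{f},{g},{a,f},{a,g},{b,f},{b,g},{c,e},{c,f},{d,e},{d,f},{d,g},{e,g},{f,g},{a,b,f},{a,b,g},{c,d,e},{c,d,f},{d,e,g}} W5={{f},{a,f},{b,f},{c,f},{d,f},{f,g},{a,b,f},{c,d,f}}
  W12={{c,d},{c,f},{c,d,e},{c,d,f}} W13={{c},{c,d},{c,e},{c,f},{c,d,e},{c,d,f}} W14={{c,e},{c,f},{c,d,e},{c,d,f}} W15={{c,f},{c,d,f}} W23={{g},{a,f},{a,g},{b,f},{b,g},{c,d},{c,f},{d,g},{e,g},{f,g},{a,b,f},{a,b,g},{c,d,e},{c,d,f},{d,e,g}} W24={{f},{g},{a,f},{a,g},{b,f},{b,g},{c,f},{d,e},{d,f},{d,g},{e,g},{f,g},{a,b,f},{a,b,g},{c,d,e},{c,d,f},{d,e,g}} W25={{f},{a,f},{b,f},{c,f},{d,f},{f,g},{a,b,f},{c,d,f}} W34={{g},{a,f},{a,g},{b,f},{b,g},{c,e},{c,f},{d,g},{e,g},{f,g},{a,b,f},{a,b,g},{c,d,e},{c,d,f},{d,e,g}} W35={{a,f},{b,f},{c,f},{f,g},{a,b,f},{c,d,f}} W45={{f},{a,f},{b,f},{c,f},{d,f},{f,g},{a,b,f},{c,d,f}}
  W123={{c,d},{c,f},{c,d,e},{c,d,f}} W124={{c,f},{c,d,e},{c,d,f}} W125={{c,f},{c,d,f}} W134={{c,e},{c,f},{c,d,e},{c,d,f}} W135={{c,f},{c,d,f}} W145={{c,f},{c,d,f}} W234={{g},{a,f},{a,g},{b,f},{b,g},{c,f},{d,g},{e,g},{f,g},{a,b,f},{a,b,g},{c,d,e},{c,d,f},{d,e,g}} W235={{a,f},{b,f},{c,f},{f,g},{a,b,f},{c,d,f}} W245={{f},{a,f},{b,f},{c,f},{d,f},{f,g},{a,b,f},{c,d,f}} W345={{a,f},{b,f},{c,f},{f,g},{a,b,f},{c,d,f}}
  W1234={{c,f},{c,d,e},{c,d,f}} W1235={{c,f},{c,d,f}} W1245={{c,f},{c,d,f}} W1345={{c,f},{c,d,f}} W2345={{a,f},{b,f},{c,f},{f,g},{a,b,f},{c,d,f}}
  W12345={{c,f},{c,d,f}}
components per intersection:
  W1: {{c},{c,d},{c,e},{c,f},{c,d,e},{c,d,f}}
  W2: {{d},{f},{g},{a,f},{a,g},{b,f},{b,g},{c,d},{c,f},{d,e},{d,f},{d,g},{e,g},{f,g},{a,b,f},{a,b,g},{c,d,e},{c,d,f},{d,e,g}}
  W3: {{a},{b},{g},{a,b},{a,f},{a,g},{b,f},{b,g},{d,g},{e,g},{f,g},{a,b,f},{a,b,g},{d,e,g}} {{c},{c,d},{c,e},{c,f},{c,d,e},{c,d,f}}
  W4: {{e},{f},{g},{a,f},{a,g},{b,f},{b,g},{c,e},{c,f},{d,e},{d,f},{d,g},{e,g},{f,g},{a,b,f},{a,b,g},{c,d,e},{c,d,f},{d,e,g}}
  W5: {{f},{a,f},{b,f},{c,f},{d,f},{f,g},{a,b,f},{c,d,f}}
  W12: {{c,d},{c,f},{c,d,e},{c,d,f}}
  W13: {{c},{c,d},{c,e},{c,f},{c,d,e},{c,d,f}}
  W14: {{c,e},{c,d,e}} {{c,f},{c,d,f}}
  W15: {{c,f},{c,d,f}}
  W23: {{g},{a,g},{b,g},{d,g},{e,g},{f,g},{a,b,g},{d,e,g}} {{a,f},{b,f},{a,b,f}} {{c,d},{c,f},{c,d,e},{c,d,f}}
  W24: {{f},{g},{a,f},{a,g},{b,f},{b,g},{c,f},{d,e},{d,f},{d,g},{e,g},{f,g},{a,b,f},{a,b,g},{c,d,e},{c,d,f},{d,e,g}}
  W25: {{f},{a,f},{b,f},{c,f},{d,f},{f,g},{a,b,f},{c,d,f}}
  W34: {{g},{a,g},{b,g},{d,g},{e,g},{f,g},{a,b,g},{d,e,g}} {{a,f},{b,f},{a,b,f}} {{c,e},{c,d,e}} {{c,f},{c,d,f}}
  W35: {{a,f},{b,f},{a,b,f}} {{c,f},{c,d,f}} {{f,g}}
  W45: {{f},{a,f},{b,f},{c,f},{d,f},{f,g},{a,b,f},{c,d,f}}
  W123: {{c,d},{c,f},{c,d,e},{c,d,f}}
  W124: {{c,f},{c,d,f}} {{c,d,e}}
  W125: {{c,f},{c,d,f}}
  W134: {{c,e},{c,d,e}} {{c,f},{c,d,f}}
  W135: {{c,f},{c,d,f}}
  W145: {{c,f},{c,d,f}}
  W234: {{g},{a,g},{b,g},{d,g},{e,g},{f,g},{a,b,g},{d,e,g}} {{a,f},{b,f},{a,b,f}} {{c,f},{c,d,f}} {{c,d,e}}
  W235: {{a,f},{b,f},{a,b,f}} {{c,f},{c,d,f}} {{f,g}}
  W245: {{f},{a,f},{b,f},{c,f},{d,f},{f,g},{a,b,f},{c,d,f}}
  W345: {{a,f},{b,f},{a,b,f}} {{c,f},{c,d,f}} {{f,g}}
  W1234: {{c,f},{c,d,f}} {{c,d,e}}
  W1235: {{c,f},{c,d,f}}
  W1245: {{c,f},{c,d,f}}
  W1345: {{c,f},{c,d,f}}
  W2345: {{a,f},{b,f},{a,b,f}} {{c,f},{c,d,f}} {{f,g}}
  W12345: {{c,f},{c,d,f}}
C dims 6,18,19,8; δ0: rk 5, SNF 1^5; δ1: rk 12, SNF 1^12; δ2: rk 7, SNF 1^7
Ȟ^0 = (6 − 5) − 0 = 1, so Ȟ^0 ≅ Z
Ȟ^1 = (18 − 12) − 5 = 1, so Ȟ^1 ≅ Z
Ȟ^2 = (19 − 7) − 12 = 0, so Ȟ^2 ≅ 0

Ȟ^0 ≅ Z,  Ȟ^1 ≅ Z,  Ȟ^2 ≅ 0


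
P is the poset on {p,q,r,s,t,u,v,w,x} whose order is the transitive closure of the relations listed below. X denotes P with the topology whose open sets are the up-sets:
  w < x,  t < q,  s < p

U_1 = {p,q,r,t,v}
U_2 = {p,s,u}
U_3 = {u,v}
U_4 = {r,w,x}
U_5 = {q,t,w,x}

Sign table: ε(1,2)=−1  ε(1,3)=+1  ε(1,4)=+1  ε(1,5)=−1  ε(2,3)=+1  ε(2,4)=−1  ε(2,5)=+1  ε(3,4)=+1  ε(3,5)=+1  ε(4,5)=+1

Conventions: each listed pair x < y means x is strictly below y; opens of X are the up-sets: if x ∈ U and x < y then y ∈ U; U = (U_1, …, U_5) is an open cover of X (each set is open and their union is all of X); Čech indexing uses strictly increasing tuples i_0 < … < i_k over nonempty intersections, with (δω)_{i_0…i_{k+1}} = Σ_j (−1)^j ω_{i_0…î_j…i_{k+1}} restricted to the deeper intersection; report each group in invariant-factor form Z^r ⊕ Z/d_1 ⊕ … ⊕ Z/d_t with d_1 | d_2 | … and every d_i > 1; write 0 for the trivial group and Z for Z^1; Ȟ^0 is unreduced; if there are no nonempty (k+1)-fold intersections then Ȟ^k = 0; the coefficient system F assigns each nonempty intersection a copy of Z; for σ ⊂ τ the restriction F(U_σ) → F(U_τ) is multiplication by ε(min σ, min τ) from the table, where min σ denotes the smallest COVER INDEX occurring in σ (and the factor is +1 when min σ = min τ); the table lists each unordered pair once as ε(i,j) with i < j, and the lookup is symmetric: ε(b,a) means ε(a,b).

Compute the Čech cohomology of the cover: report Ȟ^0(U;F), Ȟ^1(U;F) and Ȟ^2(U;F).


intersection data:
  U12={p} U13={v} U14={r} U15={q,t} U23={u} U45={w,x}
C dims 5,6; δ0: rk 5, SNF 1^4·2
Ȟ^0 = (5 − 5) − 0 = 0, so Ȟ^0 ≅ 0
Ȟ^1 = (6 − 0) − 5 = 1 plus torsion [2], so Ȟ^1 ≅ Z ⊕ Z/2
Ȟ^2 = (0 − 0) − 0 = 0, so Ȟ^2 ≅ 0

Ȟ^0 = 0,  Ȟ^1 = Z ⊕ Z/2,  Ȟ^2 = 0


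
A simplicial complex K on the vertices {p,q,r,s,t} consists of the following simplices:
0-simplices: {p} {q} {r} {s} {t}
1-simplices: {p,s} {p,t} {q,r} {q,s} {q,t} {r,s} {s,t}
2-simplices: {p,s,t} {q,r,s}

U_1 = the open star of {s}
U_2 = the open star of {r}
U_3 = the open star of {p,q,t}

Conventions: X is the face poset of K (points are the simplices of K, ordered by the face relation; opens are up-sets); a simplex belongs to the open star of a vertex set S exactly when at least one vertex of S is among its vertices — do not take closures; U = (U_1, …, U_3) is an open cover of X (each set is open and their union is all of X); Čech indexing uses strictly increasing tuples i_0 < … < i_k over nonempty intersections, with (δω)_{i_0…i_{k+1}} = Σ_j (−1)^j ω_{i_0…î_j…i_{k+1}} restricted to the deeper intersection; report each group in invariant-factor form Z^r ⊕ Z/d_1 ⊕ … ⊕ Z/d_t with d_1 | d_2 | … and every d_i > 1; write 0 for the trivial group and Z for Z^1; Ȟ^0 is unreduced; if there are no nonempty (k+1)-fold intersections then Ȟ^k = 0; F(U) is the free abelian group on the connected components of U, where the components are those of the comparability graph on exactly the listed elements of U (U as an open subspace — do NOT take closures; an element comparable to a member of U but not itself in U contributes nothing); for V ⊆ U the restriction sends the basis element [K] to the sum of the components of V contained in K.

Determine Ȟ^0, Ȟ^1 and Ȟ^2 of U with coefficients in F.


intersection data:
  U1={{s},{p,s},{q,s},{r,s},{s,t},{p,s,t},{q,r,s}} U2={{r},{q,r},{r,s},{q,r,s}} U3={{p},{q},{t},{p,s},{p,t},{q,r},{q,s},{q,t},{s,t},{p,s,t},{q,r,s}}
  U12={{r,s},{q,r,s}} U13={{p,s},{q,s},{s,t},{p,s,t},{q,r,s}} U23={{q,r},{q,r,s}}
  U123={{q,r,s}}
components per intersection:
  U1: {{s},{p,s},{q,s},{r,s},{s,t},{p,s,t},{q,r,s}}
  U2: {{r},{q,r},{r,s},{q,r,s}}
  U3: {{p},{q},{t},{p,s},{p,t},{q,r},{q,s},{q,t},{s,t},{p,s,t},{q,r,s}}
  U12: {{r,s},{q,r,s}}
  U13: {{p,s},{s,t},{p,s,t}} {{q,s},{q,r,s}}
  U23: {{q,r},{q,r,s}}
  U123: {{q,r,s}}
C dims 3,4,1; δ0: rk 2, SNF 1^2; δ1: rk 1, SNF 1^1
Ȟ^0 = (3 − 2) − 0 = 1, so Ȟ^0 ≅ Z
Ȟ^1 = (4 − 1) − 2 = 1, so Ȟ^1 ≅ Z
Ȟ^2 = (1 − 0) − 1 = 0, so Ȟ^2 ≅ 0

Ȟ^0(U;F) ≅ Z; Ȟ^1(U;F) ≅ Z; Ȟ^2(U;F) ≅ 0


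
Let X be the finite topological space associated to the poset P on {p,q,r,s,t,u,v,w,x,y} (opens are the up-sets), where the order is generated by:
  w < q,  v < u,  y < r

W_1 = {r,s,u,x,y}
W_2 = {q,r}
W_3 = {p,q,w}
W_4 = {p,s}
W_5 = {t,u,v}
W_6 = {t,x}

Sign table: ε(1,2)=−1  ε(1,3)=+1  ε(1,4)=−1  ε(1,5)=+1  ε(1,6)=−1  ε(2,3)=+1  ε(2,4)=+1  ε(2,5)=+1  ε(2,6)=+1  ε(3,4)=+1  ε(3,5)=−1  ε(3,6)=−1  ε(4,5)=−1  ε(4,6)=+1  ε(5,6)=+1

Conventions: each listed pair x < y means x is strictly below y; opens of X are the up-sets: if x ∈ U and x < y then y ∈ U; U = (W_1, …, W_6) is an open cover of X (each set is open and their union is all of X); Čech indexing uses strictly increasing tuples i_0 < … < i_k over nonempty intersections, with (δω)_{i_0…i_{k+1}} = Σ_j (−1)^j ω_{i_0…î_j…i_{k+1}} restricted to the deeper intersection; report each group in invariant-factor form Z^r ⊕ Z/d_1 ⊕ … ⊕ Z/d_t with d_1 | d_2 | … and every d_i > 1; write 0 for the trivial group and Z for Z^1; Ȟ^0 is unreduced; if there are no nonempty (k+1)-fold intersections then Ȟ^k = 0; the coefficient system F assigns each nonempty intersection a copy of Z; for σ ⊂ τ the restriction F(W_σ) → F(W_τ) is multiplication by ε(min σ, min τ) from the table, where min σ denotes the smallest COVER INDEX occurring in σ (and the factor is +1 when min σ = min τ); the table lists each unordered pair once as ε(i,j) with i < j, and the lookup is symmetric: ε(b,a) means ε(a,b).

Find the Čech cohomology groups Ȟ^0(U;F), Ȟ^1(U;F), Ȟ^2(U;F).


Ȟ^0 ≅ 0, Ȟ^1 ≅ Z ⊕ Z/2 and Ȟ^2 ≅ 0

nonempty overlaps:
  W12={r} W14={s} W15={u} W16={x} W23={q} W34={p} W56={t}
C dims 6,7; δ0: rk 6, SNF 1^5·2
degree 0: 6−6−0 = 0 → Ȟ^0 ≅ 0
degree 1: 7−0−6 = 1 plus torsion [2] → Ȟ^1 ≅ Z ⊕ Z/2
degree 2: 0−0−0 = 0 → Ȟ^2 ≅ 0


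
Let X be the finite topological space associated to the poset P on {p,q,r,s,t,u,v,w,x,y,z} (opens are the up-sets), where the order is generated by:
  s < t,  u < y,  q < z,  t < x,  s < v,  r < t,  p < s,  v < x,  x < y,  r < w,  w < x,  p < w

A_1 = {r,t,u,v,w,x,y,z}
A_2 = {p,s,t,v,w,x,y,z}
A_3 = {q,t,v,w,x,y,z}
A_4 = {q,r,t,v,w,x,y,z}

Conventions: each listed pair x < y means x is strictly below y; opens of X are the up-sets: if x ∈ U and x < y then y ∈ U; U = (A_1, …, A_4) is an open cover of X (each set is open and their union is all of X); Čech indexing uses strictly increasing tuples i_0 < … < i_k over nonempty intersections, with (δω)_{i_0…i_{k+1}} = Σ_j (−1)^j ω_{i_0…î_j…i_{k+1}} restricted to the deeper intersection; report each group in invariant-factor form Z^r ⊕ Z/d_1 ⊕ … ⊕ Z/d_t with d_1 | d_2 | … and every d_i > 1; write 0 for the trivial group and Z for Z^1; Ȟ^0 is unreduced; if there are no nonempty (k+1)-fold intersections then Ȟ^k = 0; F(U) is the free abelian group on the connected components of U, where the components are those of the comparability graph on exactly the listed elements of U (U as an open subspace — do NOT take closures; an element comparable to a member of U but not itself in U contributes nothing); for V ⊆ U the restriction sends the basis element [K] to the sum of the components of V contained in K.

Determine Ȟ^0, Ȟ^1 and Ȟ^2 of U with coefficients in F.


cover nerve:
  A12={t,v,w,x,y,z} A13={t,v,w,x,y,z} A14={r,t,v,w,x,y,z} A23={t,v,w,x,y,z} A24={t,v,w,x,y,z} A34={q,t,v,w,x,y,z}
  A123={t,v,w,x,y,z} A124={t,v,w,x,y,z} A134={t,v,w,x,y,z} A234={t,v,w,x,y,z}
  A1234={t,v,w,x,y,z}
components per intersection:
  A1: {r,t,u,v,w,x,y} {z}
  A2: {p,s,t,v,w,x,y} {z}
  A3: {q,z} {t,v,w,x,y}
  A4: {q,z} {r,t,v,w,x,y}
  A12: {t,v,w,x,y} {z}
  A13: {t,v,w,x,y} {z}
  A14: {r,t,v,w,x,y} {z}
  A23: {t,v,w,x,y} {z}
  A24: {t,v,w,x,y} {z}
  A34: {q,z} {t,v,w,x,y}
  A123: {t,v,w,x,y} {z}
  A124: {t,v,w,x,y} {z}
  A134: {t,v,w,x,y} {z}
  A234: {t,v,w,x,y} {z}
  A1234: {t,v,w,x,y} {z}
C dims 8,12,8,2; δ0: rk 6, SNF 1^6; δ1: rk 6, SNF 1^6; δ2: rk 2, SNF 1^2
Ȟ^0: (8−6)−0=2 ⇒ Z^2
Ȟ^1: (12−6)−6=0 ⇒ 0
Ȟ^2: (8−2)−6=0 ⇒ 0

Ȟ^0 ≅ Z^2; Ȟ^1 ≅ 0; Ȟ^2 ≅ 0


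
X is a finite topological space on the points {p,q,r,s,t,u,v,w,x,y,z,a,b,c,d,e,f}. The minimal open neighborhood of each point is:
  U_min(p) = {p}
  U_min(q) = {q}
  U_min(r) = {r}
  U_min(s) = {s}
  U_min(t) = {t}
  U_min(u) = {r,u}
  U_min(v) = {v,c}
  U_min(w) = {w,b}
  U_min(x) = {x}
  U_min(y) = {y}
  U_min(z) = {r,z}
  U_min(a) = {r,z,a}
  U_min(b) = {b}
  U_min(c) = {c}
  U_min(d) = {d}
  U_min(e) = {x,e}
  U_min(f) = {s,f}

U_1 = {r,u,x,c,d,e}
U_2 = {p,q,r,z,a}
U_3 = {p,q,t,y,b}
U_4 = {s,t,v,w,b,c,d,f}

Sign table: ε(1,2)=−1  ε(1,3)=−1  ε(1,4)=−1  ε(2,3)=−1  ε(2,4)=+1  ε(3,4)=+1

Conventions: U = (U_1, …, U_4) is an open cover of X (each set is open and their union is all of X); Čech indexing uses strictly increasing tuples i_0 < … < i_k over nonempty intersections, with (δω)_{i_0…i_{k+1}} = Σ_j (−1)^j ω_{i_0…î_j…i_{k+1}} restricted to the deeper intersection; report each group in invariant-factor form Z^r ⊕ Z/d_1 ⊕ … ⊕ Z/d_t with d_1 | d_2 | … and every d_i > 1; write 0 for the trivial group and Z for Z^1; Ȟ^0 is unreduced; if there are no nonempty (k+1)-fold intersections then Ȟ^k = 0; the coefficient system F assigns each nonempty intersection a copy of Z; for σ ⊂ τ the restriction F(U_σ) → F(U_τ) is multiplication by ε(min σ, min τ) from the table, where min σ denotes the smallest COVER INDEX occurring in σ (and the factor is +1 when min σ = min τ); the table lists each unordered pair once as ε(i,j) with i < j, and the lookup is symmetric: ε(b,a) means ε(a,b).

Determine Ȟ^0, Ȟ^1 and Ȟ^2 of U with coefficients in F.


cover nerve:
  U12={r} U14={c,d} U23={p,q} U34={t,b}
C dims 4,4; δ0: rk 4, SNF 1^3·2
Ȟ^0: (4−4)−0=0 ⇒ 0
Ȟ^1: (4−0)−4=0 plus torsion [2] ⇒ Z/2
Ȟ^2: (0−0)−0=0 ⇒ 0

Ȟ^0(U;F) ≅ 0, Ȟ^1(U;F) ≅ Z/2, Ȟ^2(U;F) ≅ 0


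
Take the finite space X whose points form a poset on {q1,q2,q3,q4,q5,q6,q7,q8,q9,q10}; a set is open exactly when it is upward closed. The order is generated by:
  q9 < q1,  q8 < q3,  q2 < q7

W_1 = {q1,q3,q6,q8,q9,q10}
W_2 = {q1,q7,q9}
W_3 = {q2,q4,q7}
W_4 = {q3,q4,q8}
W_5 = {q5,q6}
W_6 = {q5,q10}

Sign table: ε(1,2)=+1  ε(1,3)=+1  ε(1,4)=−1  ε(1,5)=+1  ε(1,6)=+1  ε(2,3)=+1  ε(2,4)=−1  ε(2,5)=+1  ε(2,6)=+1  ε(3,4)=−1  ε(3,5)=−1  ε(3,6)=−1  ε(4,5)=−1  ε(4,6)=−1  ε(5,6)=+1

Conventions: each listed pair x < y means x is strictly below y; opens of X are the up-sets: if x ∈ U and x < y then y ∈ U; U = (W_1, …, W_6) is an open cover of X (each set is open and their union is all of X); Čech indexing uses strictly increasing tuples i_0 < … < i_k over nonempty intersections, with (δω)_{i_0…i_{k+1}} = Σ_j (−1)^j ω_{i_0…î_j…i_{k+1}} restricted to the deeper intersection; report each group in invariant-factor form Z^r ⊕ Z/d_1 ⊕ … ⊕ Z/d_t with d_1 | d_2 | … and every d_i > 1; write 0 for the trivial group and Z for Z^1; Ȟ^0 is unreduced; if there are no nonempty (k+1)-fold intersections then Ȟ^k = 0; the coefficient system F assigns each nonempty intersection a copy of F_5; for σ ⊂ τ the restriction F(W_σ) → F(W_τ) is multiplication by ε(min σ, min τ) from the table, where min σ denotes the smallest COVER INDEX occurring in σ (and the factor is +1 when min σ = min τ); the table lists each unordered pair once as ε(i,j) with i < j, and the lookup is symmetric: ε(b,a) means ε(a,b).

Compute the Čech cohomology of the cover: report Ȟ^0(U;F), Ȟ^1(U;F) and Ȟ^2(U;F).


Ȟ^0 = Z/5; Ȟ^1 = Z/5 ⊕ Z/5; Ȟ^2 = 0

intersection data:
  W12={q1,q9} W14={q3,q8} W15={q6} W16={q10} W23={q7} W34={q4} W56={q5}
C dims 6,7; δ0: rk_F5 5
Ȟ^0 = (6 − 5) − 0 = 1, so Ȟ^0 ≅ Z/5
Ȟ^1 = (7 − 0) − 5 = 2, so Ȟ^1 ≅ Z/5 ⊕ Z/5
Ȟ^2 = (0 − 0) − 0 = 0, so Ȟ^2 ≅ 0


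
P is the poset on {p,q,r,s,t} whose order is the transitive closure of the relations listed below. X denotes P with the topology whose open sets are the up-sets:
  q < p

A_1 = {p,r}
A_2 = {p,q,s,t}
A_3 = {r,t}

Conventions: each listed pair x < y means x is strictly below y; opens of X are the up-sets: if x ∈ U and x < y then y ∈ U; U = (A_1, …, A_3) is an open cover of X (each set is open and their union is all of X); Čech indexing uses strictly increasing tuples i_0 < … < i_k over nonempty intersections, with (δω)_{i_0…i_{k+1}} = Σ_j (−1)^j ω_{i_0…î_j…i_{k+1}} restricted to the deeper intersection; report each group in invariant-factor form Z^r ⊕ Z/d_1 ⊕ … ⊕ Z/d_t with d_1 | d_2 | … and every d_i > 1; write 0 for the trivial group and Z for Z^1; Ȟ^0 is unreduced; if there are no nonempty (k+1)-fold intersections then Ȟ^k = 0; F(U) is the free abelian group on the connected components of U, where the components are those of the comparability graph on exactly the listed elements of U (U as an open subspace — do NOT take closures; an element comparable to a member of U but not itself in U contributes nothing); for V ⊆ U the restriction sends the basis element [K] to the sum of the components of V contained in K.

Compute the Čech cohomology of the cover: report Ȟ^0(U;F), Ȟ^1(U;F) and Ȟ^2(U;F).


nerve simplices:
  A12={p} A13={r} A23={t}
components per intersection:
  A1: {p} {r}
  A2: {p,q} {s} {t}
  A3: {r} {t}
  A12: {p}
  A13: {r}
  A23: {t}
C dims 7,3; δ0: rk 3, SNF 1^3
degree 0: 7−3−0 = 4 → Ȟ^0 ≅ Z^4
degree 1: 3−0−3 = 0 → Ȟ^1 ≅ 0
degree 2: 0−0−0 = 0 → Ȟ^2 ≅ 0

Ȟ^0 = Z^4,  Ȟ^1 = 0,  Ȟ^2 = 0


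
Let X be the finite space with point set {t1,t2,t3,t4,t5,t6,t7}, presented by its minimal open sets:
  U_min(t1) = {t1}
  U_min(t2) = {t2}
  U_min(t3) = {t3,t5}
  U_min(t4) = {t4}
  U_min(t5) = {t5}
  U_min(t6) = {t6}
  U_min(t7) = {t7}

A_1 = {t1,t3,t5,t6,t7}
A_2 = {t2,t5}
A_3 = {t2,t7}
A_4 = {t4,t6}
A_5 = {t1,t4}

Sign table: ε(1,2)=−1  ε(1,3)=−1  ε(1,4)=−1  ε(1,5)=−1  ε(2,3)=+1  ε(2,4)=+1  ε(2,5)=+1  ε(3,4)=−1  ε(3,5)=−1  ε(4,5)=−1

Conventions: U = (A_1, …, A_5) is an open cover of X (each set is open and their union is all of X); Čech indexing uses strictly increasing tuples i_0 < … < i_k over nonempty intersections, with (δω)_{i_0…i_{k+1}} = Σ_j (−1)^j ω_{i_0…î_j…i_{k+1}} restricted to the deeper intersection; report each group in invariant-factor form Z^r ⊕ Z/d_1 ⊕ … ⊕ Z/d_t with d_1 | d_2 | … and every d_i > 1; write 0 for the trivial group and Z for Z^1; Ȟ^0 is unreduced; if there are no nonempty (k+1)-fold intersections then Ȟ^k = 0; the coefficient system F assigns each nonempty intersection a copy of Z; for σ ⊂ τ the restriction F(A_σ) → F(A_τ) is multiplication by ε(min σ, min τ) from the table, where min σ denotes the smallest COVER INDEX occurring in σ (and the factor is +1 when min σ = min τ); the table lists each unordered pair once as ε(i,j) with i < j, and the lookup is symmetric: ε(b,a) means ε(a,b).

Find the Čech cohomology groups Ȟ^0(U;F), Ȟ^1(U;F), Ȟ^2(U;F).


nerve simplices:
  A12={t5} A13={t7} A14={t6} A15={t1} A23={t2} A45={t4}
C dims 5,6; δ0: rk 5, SNF 1^4·2
degree 0: 5−5−0 = 0 → Ȟ^0 ≅ 0
degree 1: 6−0−5 = 1 plus torsion [2] → Ȟ^1 ≅ Z ⊕ Z/2
degree 2: 0−0−0 = 0 → Ȟ^2 ≅ 0

Ȟ^0(U;F) ≅ 0,  Ȟ^1(U;F) ≅ Z ⊕ Z/2,  Ȟ^2(U;F) ≅ 0


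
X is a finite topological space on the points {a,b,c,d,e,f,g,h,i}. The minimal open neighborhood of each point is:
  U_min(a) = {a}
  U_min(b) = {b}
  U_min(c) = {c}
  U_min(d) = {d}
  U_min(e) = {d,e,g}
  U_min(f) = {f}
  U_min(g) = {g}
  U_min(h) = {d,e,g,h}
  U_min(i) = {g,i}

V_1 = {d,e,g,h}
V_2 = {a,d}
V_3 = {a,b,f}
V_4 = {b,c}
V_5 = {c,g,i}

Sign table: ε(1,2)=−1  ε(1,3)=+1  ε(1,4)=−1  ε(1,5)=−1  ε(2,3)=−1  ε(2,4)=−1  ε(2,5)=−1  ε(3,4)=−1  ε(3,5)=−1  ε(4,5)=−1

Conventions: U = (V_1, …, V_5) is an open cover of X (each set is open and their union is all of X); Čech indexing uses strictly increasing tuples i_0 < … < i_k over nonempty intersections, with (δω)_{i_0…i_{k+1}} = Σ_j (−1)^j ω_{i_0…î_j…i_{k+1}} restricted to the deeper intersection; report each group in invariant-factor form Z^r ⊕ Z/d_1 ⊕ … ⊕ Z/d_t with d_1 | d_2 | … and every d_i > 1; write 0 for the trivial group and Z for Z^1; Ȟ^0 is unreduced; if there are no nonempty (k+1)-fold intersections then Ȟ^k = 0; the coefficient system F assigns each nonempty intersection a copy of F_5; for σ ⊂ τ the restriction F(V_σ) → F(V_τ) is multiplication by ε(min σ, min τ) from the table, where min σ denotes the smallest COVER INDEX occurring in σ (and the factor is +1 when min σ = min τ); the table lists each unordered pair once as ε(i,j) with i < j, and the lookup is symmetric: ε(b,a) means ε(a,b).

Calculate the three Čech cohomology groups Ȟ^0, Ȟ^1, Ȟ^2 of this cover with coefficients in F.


nonempty overlaps:
  V12={d} V15={g} V23={a} V34={b} V45={c}
C dims 5,5; δ0: rk_F5 5
degree 0: 5−5−0 = 0 → Ȟ^0 ≅ 0
degree 1: 5−0−5 = 0 → Ȟ^1 ≅ 0
degree 2: 0−0−0 = 0 → Ȟ^2 ≅ 0

Ȟ^0(U;F) ≅ 0, Ȟ^1(U;F) ≅ 0, Ȟ^2(U;F) ≅ 0


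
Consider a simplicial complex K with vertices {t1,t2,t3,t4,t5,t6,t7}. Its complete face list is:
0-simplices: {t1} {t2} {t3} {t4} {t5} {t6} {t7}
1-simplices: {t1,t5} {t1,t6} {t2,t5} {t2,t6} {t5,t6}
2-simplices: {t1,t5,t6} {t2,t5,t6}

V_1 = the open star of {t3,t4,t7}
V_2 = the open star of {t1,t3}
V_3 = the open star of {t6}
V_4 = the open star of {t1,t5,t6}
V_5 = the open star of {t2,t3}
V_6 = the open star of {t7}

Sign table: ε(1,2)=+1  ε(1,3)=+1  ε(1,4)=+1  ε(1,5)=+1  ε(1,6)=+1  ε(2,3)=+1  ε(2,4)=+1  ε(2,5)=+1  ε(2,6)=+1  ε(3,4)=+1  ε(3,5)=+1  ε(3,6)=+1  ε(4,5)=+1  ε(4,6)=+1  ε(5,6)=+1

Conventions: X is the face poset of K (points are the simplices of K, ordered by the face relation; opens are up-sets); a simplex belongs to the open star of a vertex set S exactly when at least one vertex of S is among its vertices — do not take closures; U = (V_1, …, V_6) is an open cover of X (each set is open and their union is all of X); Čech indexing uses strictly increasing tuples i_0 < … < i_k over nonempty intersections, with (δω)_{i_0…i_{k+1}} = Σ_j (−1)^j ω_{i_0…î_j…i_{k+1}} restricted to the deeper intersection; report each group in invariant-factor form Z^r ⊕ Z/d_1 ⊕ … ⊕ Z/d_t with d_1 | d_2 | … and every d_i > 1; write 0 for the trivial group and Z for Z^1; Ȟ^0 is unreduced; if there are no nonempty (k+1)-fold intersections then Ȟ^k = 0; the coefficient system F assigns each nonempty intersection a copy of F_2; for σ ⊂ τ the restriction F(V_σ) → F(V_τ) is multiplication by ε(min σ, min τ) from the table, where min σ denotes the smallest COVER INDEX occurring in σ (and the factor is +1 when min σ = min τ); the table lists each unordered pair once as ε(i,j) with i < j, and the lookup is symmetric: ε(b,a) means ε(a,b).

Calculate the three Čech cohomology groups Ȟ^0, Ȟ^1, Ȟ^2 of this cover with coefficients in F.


intersection data:
  V1={{t3},{t4},{t7}} V2={{t1},{t3},{t1,t5},{t1,t6},{t1,t5,t6}} V3={{t6},{t1,t6},{t2,t6},{t5,t6},{t1,t5,t6},{t2,t5,t6}} V4={{t1},{t5},{t6},{t1,t5},{t1,t6},{t2,t5},{t2,t6},{t5,t6},{t1,t5,t6},{t2,t5,t6}} V5={{t2},{t3},{t2,t5},{t2,t6},{t2,t5,t6}} V6={{t7}}
  V12={{t3}} V15={{t3}} V16={{t7}} V23={{t1,t6},{t1,t5,t6}} V24={{t1},{t1,t5},{t1,t6},{t1,t5,t6}} V25={{t3}} V34={{t6},{t1,t6},{t2,t6},{t5,t6},{t1,t5,t6},{t2,t5,t6}} V35={{t2,t6},{t2,t5,t6}} V45={{t2,t5},{t2,t6},{t2,t5,t6}}
  V125={{t3}} V234={{t1,t6},{t1,t5,t6}} V345={{t2,t6},{t2,t5,t6}}
C dims 6,9,3; δ0: rk_F2 5; δ1: rk_F2 3
Ȟ^0 = (6 − 5) − 0 = 1, so Ȟ^0 ≅ Z/2
Ȟ^1 = (9 − 3) − 5 = 1, so Ȟ^1 ≅ Z/2
Ȟ^2 = (3 − 0) − 3 = 0, so Ȟ^2 ≅ 0

Ȟ^0 = Z/2, Ȟ^1 = Z/2 and Ȟ^2 = 0


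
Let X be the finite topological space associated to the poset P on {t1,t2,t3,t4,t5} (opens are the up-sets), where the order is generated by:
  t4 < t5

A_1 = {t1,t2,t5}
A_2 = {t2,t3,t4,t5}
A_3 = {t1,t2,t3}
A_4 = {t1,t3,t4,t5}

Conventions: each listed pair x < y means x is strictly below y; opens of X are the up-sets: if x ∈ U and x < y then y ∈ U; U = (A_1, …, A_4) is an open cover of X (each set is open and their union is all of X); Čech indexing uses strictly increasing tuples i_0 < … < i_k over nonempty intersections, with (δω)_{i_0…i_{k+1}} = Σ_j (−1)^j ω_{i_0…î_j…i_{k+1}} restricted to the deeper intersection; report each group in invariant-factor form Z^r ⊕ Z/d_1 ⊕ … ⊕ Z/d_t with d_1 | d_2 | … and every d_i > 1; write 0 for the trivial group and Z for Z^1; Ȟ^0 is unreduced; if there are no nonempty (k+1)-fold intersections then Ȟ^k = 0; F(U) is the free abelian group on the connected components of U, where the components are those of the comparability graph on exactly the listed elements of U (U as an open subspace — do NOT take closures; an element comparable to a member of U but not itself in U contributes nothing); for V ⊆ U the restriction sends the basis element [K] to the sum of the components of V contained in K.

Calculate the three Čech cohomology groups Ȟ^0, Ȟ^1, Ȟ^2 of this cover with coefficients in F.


Ȟ^0(U;F) ≅ Z^4, Ȟ^1(U;F) ≅ 0 and Ȟ^2(U;F) ≅ 0

intersection data:
  A12={t2,t5} A13={t1,t2} A14={t1,t5} A23={t2,t3} A24={t3,t4,t5} A34={t1,t3}
  A123={t2} A124={t5} A134={t1} A234={t3}
components per intersection:
  A1: {t1} {t2} {t5}
  A2: {t2} {t3} {t4,t5}
  A3: {t1} {t2} {t3}
  A4: {t1} {t3} {t4,t5}
  A12: {t2} {t5}
  A13: {t1} {t2}
  A14: {t1} {t5}
  A23: {t2} {t3}
  A24: {t3} {t4,t5}
  A34: {t1} {t3}
  A123: {t2}
  A124: {t5}
  A134: {t1}
  A234: {t3}
C dims 12,12,4; δ0: rk 8, SNF 1^8; δ1: rk 4, SNF 1^4
Ȟ^0 = (12 − 8) − 0 = 4, so Ȟ^0 ≅ Z^4
Ȟ^1 = (12 − 4) − 8 = 0, so Ȟ^1 ≅ 0
Ȟ^2 = (4 − 0) − 4 = 0, so Ȟ^2 ≅ 0


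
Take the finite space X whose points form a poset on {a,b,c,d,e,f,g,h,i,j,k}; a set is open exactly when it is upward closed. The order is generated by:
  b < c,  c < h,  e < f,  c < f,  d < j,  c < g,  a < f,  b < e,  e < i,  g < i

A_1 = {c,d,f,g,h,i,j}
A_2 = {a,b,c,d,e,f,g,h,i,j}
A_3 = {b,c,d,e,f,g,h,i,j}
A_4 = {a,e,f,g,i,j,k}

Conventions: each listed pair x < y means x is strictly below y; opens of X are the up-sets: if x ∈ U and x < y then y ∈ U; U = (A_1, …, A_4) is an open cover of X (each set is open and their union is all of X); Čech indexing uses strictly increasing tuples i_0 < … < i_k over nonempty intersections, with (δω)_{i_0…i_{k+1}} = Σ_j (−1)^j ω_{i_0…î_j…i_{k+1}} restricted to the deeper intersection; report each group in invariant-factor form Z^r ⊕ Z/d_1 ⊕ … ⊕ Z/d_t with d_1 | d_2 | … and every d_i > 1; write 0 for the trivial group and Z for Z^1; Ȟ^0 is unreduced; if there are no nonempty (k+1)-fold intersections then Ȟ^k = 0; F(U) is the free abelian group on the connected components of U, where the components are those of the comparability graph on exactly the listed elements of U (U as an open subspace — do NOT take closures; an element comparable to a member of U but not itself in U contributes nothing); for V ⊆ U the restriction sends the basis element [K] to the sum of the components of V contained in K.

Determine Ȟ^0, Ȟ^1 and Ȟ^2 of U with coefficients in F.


Ȟ^0 = Z^3, Ȟ^1 = 0, Ȟ^2 = 0

intersection data:
  A12={c,d,f,g,h,i,j} A13={c,d,f,g,h,i,j} A14={f,g,i,j} A23={b,c,d,e,f,g,h,i,j} A24={a,e,f,g,i,j} A34={e,f,g,i,j}
  A123={c,d,f,g,h,i,j} A124={f,g,i,j} A134={f,g,i,j} A234={e,f,g,i,j}
  A1234={f,g,i,j}
components per intersection:
  A1: {c,f,g,h,i} {d,j}
  A2: {a,b,c,e,f,g,h,i} {d,j}
  A3: {b,c,e,f,g,h,i} {d,j}
  A4: {a,e,f,g,i} {j} {k}
  A12: {c,f,g,h,i} {d,j}
  A13: {c,f,g,h,i} {d,j}
  A14: {f} {g,i} {j}
  A23: {b,c,e,f,g,h,i} {d,j}
  A24: {a,e,f,g,i} {j}
  A34: {e,f,g,i} {j}
  A123: {c,f,g,h,i} {d,j}
  A124: {f} {g,i} {j}
  A134: {f} {g,i} {j}
  A234: {e,f,g,i} {j}
  A1234: {f} {g,i} {j}
C dims 9,13,10,3; δ0: rk 6, SNF 1^6; δ1: rk 7, SNF 1^7; δ2: rk 3, SNF 1^3
Ȟ^0 = (9 − 6) − 0 = 3, so Ȟ^0 ≅ Z^3
Ȟ^1 = (13 − 7) − 6 = 0, so Ȟ^1 ≅ 0
Ȟ^2 = (10 − 3) − 7 = 0, so Ȟ^2 ≅ 0
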